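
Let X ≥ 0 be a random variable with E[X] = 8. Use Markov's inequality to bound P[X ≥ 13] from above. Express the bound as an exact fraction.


μ = E[X] = 8, a = 13.
Markov: P[X ≥ 13] ≤ μ/a = (8)/13 = 8/13.
Numerically: ≈ 0.6154.
(Since a = 13 > μ = 8.0000, the bound 8/13 is < 1 and informative.)

P[X ≥ 13] ≤ 8/13 ≈ 0.6154.


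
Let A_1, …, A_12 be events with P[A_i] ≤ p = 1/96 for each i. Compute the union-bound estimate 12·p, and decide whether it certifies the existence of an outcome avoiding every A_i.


Union bound: P[∪_{i=1}^{12} A_i] ≤ Σ_i P[A_i] ≤ 12·p = 12·(1/96) = 1/8.
Numerically: 1/8 ≈ 0.125000.
Is 1/8 < 1? YES.
Since P[∪ A_i] ≤ 1/8 < 1, the complement has P[∩ A_i^c] ≥ 1 − 1/8 = 7/8 > 0, so some outcome avoids every A_i.

12·p = 1/8 ≈ 0.125000; existence CERTIFIED by the union bound.


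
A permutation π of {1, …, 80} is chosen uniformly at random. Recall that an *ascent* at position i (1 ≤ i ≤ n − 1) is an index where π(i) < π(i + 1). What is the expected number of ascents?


Write X = Σ X_I over i = 1, …, 79, with X_I the indicator of one ascent.
There are 79 indicators.
For each fixed i, the pair (π(i), π(i+1)) is a uniformly random ordered pair of distinct values from {1, …, 80}; by symmetry P[π(i) < π(i+1)] = 1/2.
By linearity: E[X] = 79 · (1/2) = (80 − 1) · (1/2) = 79/2 ≈ 39.50000.

E[X] = 79/2 = 39.50000.


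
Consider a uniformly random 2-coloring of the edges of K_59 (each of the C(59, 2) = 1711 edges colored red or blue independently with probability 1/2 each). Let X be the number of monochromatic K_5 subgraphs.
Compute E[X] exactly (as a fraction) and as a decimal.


Let X = Σ_S X_S over the C(59, 5) = 5006386 subsets S of size 5, where X_S = 1 if the K_5 on S is monochromatic.
For a fixed S, the K_5 on S has C(5, 2) = 10 edges. P[all 10 edges red] = (1/2)^10, and likewise for blue, so P[monochromatic] = 2·(1/2)^10 = 2^{1 − 10} = 1/512.
By linearity: E[X] = C(59, 5) · 2^{1 − 10} = 5006386 · 1/512 = 2503193/256.
Numerically: E[X] ≈ 9778.097656.

E[X] = C(59,5)·2^(1−C(5,2)) = 2503193/256 ≈ 9778.097656.


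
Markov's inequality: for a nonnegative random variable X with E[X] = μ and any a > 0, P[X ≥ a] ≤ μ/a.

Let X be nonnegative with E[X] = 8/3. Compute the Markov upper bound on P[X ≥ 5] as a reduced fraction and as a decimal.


μ = E[X] = 8/3, a = 5.
Markov: P[X ≥ 5] ≤ μ/a = (8/3)/5 = 8/15.
Numerically: ≈ 0.533333.
(Since a = 5 > μ = 2.666667, the bound 8/15 is < 1 and informative.)

P[X ≥ 5] ≤ 8/15 ≈ 0.533333.


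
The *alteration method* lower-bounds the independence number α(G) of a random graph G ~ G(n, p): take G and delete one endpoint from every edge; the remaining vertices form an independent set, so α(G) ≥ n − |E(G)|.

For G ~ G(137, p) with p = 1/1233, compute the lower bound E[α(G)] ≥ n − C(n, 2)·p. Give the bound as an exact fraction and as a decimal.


E[|E(G)|] = C(137, 2)·p = 9316 · (1/1233) = 68/9.
E[α(G)] ≥ n − E[|E(G)|] = 137 − 68/9 = 1165/9.
Numerically: ≈ 129.444.
(This is only a lower bound; the true E[α(G)] may be larger.)

E[α(G)] ≥ 1165/9 ≈ 129.444.


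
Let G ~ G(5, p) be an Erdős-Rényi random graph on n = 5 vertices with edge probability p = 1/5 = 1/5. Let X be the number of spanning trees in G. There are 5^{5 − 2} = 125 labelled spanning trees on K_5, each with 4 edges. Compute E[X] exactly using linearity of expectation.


K_5 has 5^{5 − 2} = 125 labelled spanning trees.
For each such spanning tree H, let X_H = 1 if all 4 edges of H are present in G. Then P[X_H = 1] = p^{4} = (1/5)^{4} = 1/625.
Summing the indicators: E[X] = Σ_H E[X_H] = 125 · p^{4} = 125 · 1/625 = 1/5.
Numerically: E[X] ≈ 0.2.

E[X] = 125 · (1/5)^{4} = 1/5 ≈ 0.2.


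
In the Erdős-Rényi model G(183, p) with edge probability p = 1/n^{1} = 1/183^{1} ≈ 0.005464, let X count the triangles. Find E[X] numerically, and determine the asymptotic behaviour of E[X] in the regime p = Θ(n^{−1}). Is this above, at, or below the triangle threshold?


Number of potential triangles: C(183, 3) = 1004731.
Each occurs with probability p³ ≈ (0.005464)³ ≈ 1.631724e-07.
By linearity: E[X] = C(183, 3)·p³ ≈ 1004731 · 1.631724e-07 ≈ 0.1639.
Here α = 1, so p = 1/n is exactly at the triangle threshold p ~ 1/n. Asymptotically E[X] → c³/6 = 1³/6 = 1/6 ≈ 0.1667, a bounded constant. In this regime the triangle count is asymptotically Poisson(c³/6).

E[X] ≈ 0.1639; in regime p = Θ(1/n^{1}) E[X] stays bounded (at the triangle threshold p ~ 1/n).


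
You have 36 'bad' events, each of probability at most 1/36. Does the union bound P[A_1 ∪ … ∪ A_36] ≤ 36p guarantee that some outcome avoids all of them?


Union bound: P[∪_{i=1}^{36} A_i] ≤ Σ_i P[A_i] ≤ 36·p = 36·(1/36) = 1.
Numerically: 1 ≈ 1.000000.
Is 1 < 1? NO.
Since the bound 1 is ≥ 1, the union bound is uninformative here; it does NOT by itself certify existence.

36·p = 1 ≈ 1.000000; existence NOT certified by the union bound.


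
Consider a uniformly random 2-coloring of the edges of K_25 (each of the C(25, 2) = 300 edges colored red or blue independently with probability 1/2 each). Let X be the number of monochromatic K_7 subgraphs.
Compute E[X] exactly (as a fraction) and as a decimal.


Let X = Σ_S X_S over the C(25, 7) = 480700 subsets S of size 7, where X_S = 1 if the K_7 on S is monochromatic.
For a fixed S, the K_7 on S has C(7, 2) = 21 edges. P[all 21 edges red] = (1/2)^21, and likewise for blue, so P[monochromatic] = 2·(1/2)^21 = 2^{1 − 21} = 1/1048576.
By linearity of expectation: E[X] = C(25, 7) · 2^{1 − 21} = 480700 · 1/1048576 = 120175/262144.
Numerically: E[X] ≈ 0.4584.

E[X] = C(25,7)·2^(1−C(7,2)) = 120175/262144 ≈ 0.4584.


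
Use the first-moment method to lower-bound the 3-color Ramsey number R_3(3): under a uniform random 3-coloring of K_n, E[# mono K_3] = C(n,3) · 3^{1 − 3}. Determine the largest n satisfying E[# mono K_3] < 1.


We need C(n, 3) · 3^{1 − 3} < 1, i.e. C(n, 3) < 3^{3 − 1} = 9.
Check values of n near the boundary:
  n = 3: C(3, 3) = 1; 1 < 9? YES
  n = 4: C(4, 3) = 4; 4 < 9? YES
  n = 5: C(5, 3) = 10; 10 < 9? NO
  n = 6: C(6, 3) = 20; 20 < 9? NO
  n = 7: C(7, 3) = 35; 35 < 9? NO
The largest n with C(n, 3) < 9 is n = 4 (where E[X] = 4/9 ≈ 0.444). Hence R_3(3) > 4, i.e. R_3(3) ≥ 5.

Largest n = 4; hence R_3(3) > 4.


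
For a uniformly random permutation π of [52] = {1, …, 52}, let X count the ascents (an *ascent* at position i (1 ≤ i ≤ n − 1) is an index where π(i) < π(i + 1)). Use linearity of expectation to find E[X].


Write X = Σ X_I over i = 1, …, 51, with X_I the indicator of one ascent.
There are 51 indicators.
For each fixed i, the pair (π(i), π(i+1)) is a uniformly random ordered pair of distinct values from {1, …, 52}; by symmetry P[π(i) < π(i+1)] = 1/2.
By linearity: E[X] = 51 · (1/2) = (52 − 1) · (1/2) = 51/2 ≈ 25.500000.

E[X] = 51/2 = 25.500000.


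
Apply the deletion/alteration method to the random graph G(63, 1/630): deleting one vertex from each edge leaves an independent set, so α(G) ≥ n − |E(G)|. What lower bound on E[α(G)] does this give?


E[|E(G)|] = C(63, 2)·p = 1953 · (1/630) = 31/10.
E[α(G)] ≥ n − E[|E(G)|] = 63 − 31/10 = 599/10.
Numerically: ≈ 59.900000.
(This is only a lower bound; the true E[α(G)] may be larger.)

E[α(G)] ≥ 599/10 ≈ 59.900000.


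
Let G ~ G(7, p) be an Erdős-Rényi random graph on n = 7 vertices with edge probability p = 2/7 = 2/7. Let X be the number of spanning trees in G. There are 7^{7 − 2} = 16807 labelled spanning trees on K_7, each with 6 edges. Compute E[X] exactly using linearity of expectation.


K_7 has 7^{7 − 2} = 16807 labelled spanning trees.
For each such spanning tree H, let X_H = 1 if all 6 edges of H are present in G. Then P[X_H = 1] = p^{6} = (2/7)^{6} = 64/117649.
By linearity of expectation: E[X] = Σ_H E[X_H] = 16807 · p^{6} = 16807 · 64/117649 = 64/7.
Numerically: E[X] ≈ 9.143.

E[X] = 16807 · (2/7)^{6} = 64/7 ≈ 9.143.


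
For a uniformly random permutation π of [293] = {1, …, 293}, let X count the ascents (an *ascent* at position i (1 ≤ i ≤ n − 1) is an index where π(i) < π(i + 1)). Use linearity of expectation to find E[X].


Write X = Σ X_I over i = 1, …, 292, with X_I the indicator of one ascent.
There are 292 indicators.
For each fixed i, the pair (π(i), π(i+1)) is a uniformly random ordered pair of distinct values from {1, …, 293}; by symmetry P[π(i) < π(i+1)] = 1/2.
By linearity: E[X] = 292 · (1/2) = (293 − 1) · (1/2) = 146 ≈ 146.000.

E[X] = 146 = 146.000.


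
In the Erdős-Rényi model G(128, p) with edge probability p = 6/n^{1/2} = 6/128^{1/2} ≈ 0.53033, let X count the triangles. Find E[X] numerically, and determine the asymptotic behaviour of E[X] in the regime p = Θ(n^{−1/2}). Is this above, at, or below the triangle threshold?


Number of potential triangles: C(128, 3) = 341376.
Each occurs with probability p³ ≈ (0.53033)³ ≈ 1.4915534e-01.
By linearity: E[X] = C(128, 3)·p³ ≈ 341376 · 1.4915534e-01 ≈ 50918.05221.
Since α = 1/2 < 1, p = c/n^{1/2} ≫ 1/n is above the triangle threshold p ~ 1/n. Asymptotically E[X] ~ (c³/6)·n^{3(1−α)} = (6³/6)·n^{1.5} → ∞; triangles are abundant w.h.p.

E[X] ≈ 50918.05221; in regime p = Θ(1/n^{1/2}) E[X] diverges (above the triangle threshold p ~ 1/n).


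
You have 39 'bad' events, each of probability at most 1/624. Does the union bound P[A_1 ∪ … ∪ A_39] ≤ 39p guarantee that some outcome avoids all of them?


Union bound: P[∪_{i=1}^{39} A_i] ≤ Σ_i P[A_i] ≤ 39·p = 39·(1/624) = 1/16.
Numerically: 1/16 ≈ 0.062.
Is 1/16 < 1? YES.
Since P[∪ A_i] ≤ 1/16 < 1, the complement has P[∩ A_i^c] ≥ 1 − 1/16 = 15/16 > 0, so some outcome avoids every A_i.

39·p = 1/16 ≈ 0.062; existence CERTIFIED by the union bound.


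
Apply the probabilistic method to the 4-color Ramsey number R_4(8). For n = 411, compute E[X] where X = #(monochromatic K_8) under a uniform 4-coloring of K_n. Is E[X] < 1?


E[X] = C(411, 8) · 4^{1 − 28} = 18855821462126715 · 4^{−27} = 18855821462126715/18014398509481984.
As a reduced fraction: E[X] = 18855821462126715/18014398509481984 ≈ 1.0467.
Is E[X] < 1? NO.
Since E[X] ≥ 1, the first-moment bound is inconclusive at n = 411; it does NOT by itself certify R_4(8) > 411.

E[X] = 18855821462126715/18014398509481984 ≈ 1.0467; E[X] ≥ 1; first-moment method inconclusive here.


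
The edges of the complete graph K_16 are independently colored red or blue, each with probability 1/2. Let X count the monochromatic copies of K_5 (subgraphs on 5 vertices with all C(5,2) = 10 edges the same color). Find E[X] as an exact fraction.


Let X = Σ_S X_S over the C(16, 5) = 4368 subsets S of size 5, where X_S = 1 if the K_5 on S is monochromatic.
For a fixed S, the K_5 on S has C(5, 2) = 10 edges. P[all 10 edges red] = (1/2)^10, and likewise for blue, so P[monochromatic] = 2·(1/2)^10 = 2^{1 − 10} = 1/512.
By linearity of expectation: E[X] = C(16, 5) · 2^{1 − 10} = 4368 · 1/512 = 273/32.
Numerically: E[X] ≈ 8.53125.

E[X] = C(16,5)·2^(1−C(5,2)) = 273/32 ≈ 8.53125.


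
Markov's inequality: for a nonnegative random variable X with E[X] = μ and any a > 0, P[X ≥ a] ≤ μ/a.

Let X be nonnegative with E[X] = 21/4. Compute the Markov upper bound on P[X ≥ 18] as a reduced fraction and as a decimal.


μ = E[X] = 21/4, a = 18.
Markov: P[X ≥ 18] ≤ μ/a = (21/4)/18 = 7/24.
Numerically: ≈ 0.2917.
(Since a = 18 > μ = 5.2500, the bound 7/24 is < 1 and informative.)

P[X ≥ 18] ≤ 7/24 ≈ 0.2917.


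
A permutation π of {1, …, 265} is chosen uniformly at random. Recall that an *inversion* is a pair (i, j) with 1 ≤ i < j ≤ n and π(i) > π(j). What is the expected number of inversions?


Write X = Σ X_I over the C(265, 2) = 34980 pairs i < j, with X_I the indicator of one inversion.
There are 34980 indicators.
For each fixed pair i < j, the values π(i) and π(j) are two distinct elements of {1, …, 265} in uniformly random order; by symmetry P[π(i) > π(j)] = 1/2.
By linearity: E[X] = 34980 · (1/2) = C(265, 2) · (1/2) = 34980/2 = 17490 ≈ 17490.000000.

E[X] = 17490 = 17490.000000.


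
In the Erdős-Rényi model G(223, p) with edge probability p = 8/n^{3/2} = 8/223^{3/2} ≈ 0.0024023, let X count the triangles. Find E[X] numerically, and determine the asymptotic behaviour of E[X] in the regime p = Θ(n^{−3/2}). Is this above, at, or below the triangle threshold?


Number of potential triangles: C(223, 3) = 1823471.
Each occurs with probability p³ ≈ (0.0024023)³ ≈ 1.3864304e-08.
By linearity: E[X] = C(223, 3)·p³ ≈ 1823471 · 1.3864304e-08 ≈ 0.02528.
Since α = 3/2 > 1, p = c/n^{3/2} = o(1/n) is below the triangle threshold p ~ 1/n. Asymptotically E[X] ~ (c³/6)·n^{3(1−α)} = (8³/6)·n^{-1.5} → 0, so by Markov's inequality G has no triangles w.h.p.

E[X] ≈ 0.02528; in regime p = Θ(1/n^{3/2}) E[X] tends to 0 (below the triangle threshold p ~ 1/n).


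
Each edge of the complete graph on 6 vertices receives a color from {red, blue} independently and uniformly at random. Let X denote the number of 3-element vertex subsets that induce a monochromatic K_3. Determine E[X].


Let X = Σ_S X_S over the C(6, 3) = 20 subsets S of size 3, where X_S = 1 if the K_3 on S is monochromatic.
For a fixed S, the K_3 on S has C(3, 2) = 3 edges. P[all 3 edges red] = (1/2)^3, and likewise for blue, so P[monochromatic] = 2·(1/2)^3 = 2^{1 − 3} = 1/4.
Summing: E[X] = C(6, 3) · 2^{1 − 3} = 20 · 1/4 = 5.
Numerically: E[X] ≈ 5.0000.

E[X] = C(6,3)·2^(1−C(3,2)) = 5 ≈ 5.0000.


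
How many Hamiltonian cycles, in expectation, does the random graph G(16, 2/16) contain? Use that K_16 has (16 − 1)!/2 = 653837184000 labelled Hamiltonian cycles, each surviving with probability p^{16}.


K_16 has (16 − 1)!/2 = 653837184000 labelled Hamiltonian cycles.
For each such Hamiltonian cycle H, let X_H = 1 if all 16 edges of H are present in G. Then P[X_H = 1] = p^{16} = (1/8)^{16} = 1/281474976710656.
Summing the indicators: E[X] = Σ_H E[X_H] = 653837184000 · p^{16} = 653837184000 · 1/281474976710656 = 638512875/274877906944.
Numerically: E[X] ≈ 0.0023229.

E[X] = 653837184000 · (1/8)^{16} = 638512875/274877906944 ≈ 0.0023229.


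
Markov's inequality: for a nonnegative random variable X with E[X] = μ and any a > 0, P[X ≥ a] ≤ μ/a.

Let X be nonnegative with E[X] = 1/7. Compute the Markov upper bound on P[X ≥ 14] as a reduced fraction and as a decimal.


μ = E[X] = 1/7, a = 14.
Markov: P[X ≥ 14] ≤ μ/a = (1/7)/14 = 1/98.
Numerically: ≈ 0.010204.
(Since a = 14 > μ = 0.142857, the bound 1/98 is < 1 and informative.)

P[X ≥ 14] ≤ 1/98 ≈ 0.010204.


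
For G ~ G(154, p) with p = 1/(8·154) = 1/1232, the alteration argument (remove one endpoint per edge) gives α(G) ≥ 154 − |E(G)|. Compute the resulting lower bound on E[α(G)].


E[|E(G)|] = C(154, 2)·p = 11781 · (1/1232) = 153/16.
E[α(G)] ≥ n − E[|E(G)|] = 154 − 153/16 = 2311/16.
Numerically: ≈ 144.4375.
(This is only a lower bound; the true E[α(G)] may be larger.)

E[α(G)] ≥ 2311/16 ≈ 144.4375.


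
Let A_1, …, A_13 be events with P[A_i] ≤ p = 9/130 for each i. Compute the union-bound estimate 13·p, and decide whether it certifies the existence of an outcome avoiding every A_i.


Union bound: P[∪_{i=1}^{13} A_i] ≤ Σ_i P[A_i] ≤ 13·p = 13·(9/130) = 9/10.
Numerically: 9/10 ≈ 0.900.
Is 9/10 < 1? YES.
Since P[∪ A_i] ≤ 9/10 < 1, the complement has P[∩ A_i^c] ≥ 1 − 9/10 = 1/10 > 0, so some outcome avoids every A_i.

13·p = 9/10 ≈ 0.900; existence CERTIFIED by the union bound.


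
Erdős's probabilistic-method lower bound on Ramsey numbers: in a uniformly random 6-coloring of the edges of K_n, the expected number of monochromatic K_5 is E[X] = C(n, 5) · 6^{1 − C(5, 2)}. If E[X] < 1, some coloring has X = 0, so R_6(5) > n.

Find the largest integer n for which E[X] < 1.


We need C(n, 5) · 6^{1 − 10} < 1, i.e. C(n, 5) < 6^{10 − 1} = 10077696.
Check values of n near the boundary:
  n = 64: C(64, 5) = 7624512; 7624512 < 10077696? YES
  n = 65: C(65, 5) = 8259888; 8259888 < 10077696? YES
  n = 66: C(66, 5) = 8936928; 8936928 < 10077696? YES
  n = 67: C(67, 5) = 9657648; 9657648 < 10077696? YES
  n = 68: C(68, 5) = 10424128; 10424128 < 10077696? NO
The largest n with C(n, 5) < 10077696 is n = 67 (where E[X] = 67067/69984 ≈ 0.95832). Hence R_6(5) > 67, i.e. R_6(5) ≥ 68.

Largest n = 67; hence R_6(5) > 67.


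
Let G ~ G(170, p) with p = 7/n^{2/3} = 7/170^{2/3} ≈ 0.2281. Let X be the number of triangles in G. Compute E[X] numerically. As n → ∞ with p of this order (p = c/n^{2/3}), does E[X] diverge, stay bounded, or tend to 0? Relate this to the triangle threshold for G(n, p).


Number of potential triangles: C(170, 3) = 804440.
Each occurs with probability p³ ≈ (0.2281)³ ≈ 1.186851e-02.
By linearity: E[X] = C(170, 3)·p³ ≈ 804440 · 1.186851e-02 ≈ 9547.5059.
Since α = 2/3 < 1, p = c/n^{2/3} ≫ 1/n is above the triangle threshold p ~ 1/n. Asymptotically E[X] ~ (c³/6)·n^{3(1−α)} = (7³/6)·n^{1} → ∞; triangles are abundant w.h.p.

E[X] ≈ 9547.5059; in regime p = Θ(1/n^{2/3}) E[X] diverges (above the triangle threshold p ~ 1/n).


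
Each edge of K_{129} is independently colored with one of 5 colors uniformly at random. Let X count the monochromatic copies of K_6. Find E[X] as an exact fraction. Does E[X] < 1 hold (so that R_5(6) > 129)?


E[X] = C(129, 6) · 5^{1 − 15} = 5688177600 · 5^{−14} = 5688177600/6103515625.
As a reduced fraction: E[X] = 227527104/244140625 ≈ 0.9319510.
Is E[X] < 1? YES.
Since E[X] < 1, there exists a 5-coloring of K_{129} with no monochromatic K_6; hence R_5(6) > 129.

E[X] = 227527104/244140625 ≈ 0.9319510; E[X] < 1, so R_5(6) > 129.


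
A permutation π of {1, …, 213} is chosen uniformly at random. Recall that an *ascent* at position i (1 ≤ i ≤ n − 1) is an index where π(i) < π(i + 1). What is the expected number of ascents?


Write X = Σ X_I over i = 1, …, 212, with X_I the indicator of one ascent.
There are 212 indicators.
For each fixed i, the pair (π(i), π(i+1)) is a uniformly random ordered pair of distinct values from {1, …, 213}; by symmetry P[π(i) < π(i+1)] = 1/2.
By linearity: E[X] = 212 · (1/2) = (213 − 1) · (1/2) = 106 ≈ 106.000000.

E[X] = 106 = 106.000000.


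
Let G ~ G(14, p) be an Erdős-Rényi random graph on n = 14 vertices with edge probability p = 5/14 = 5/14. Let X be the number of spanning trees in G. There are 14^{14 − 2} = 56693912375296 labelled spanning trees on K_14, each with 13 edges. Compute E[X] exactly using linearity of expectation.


K_14 has 14^{14 − 2} = 56693912375296 labelled spanning trees.
For each such spanning tree H, let X_H = 1 if all 13 edges of H are present in G. Then P[X_H = 1] = p^{13} = (5/14)^{13} = 1220703125/793714773254144.
By linearity of expectation: E[X] = Σ_H E[X_H] = 56693912375296 · p^{13} = 56693912375296 · 1220703125/793714773254144 = 1220703125/14.
Numerically: E[X] ≈ 8.7193e+07.

E[X] = 56693912375296 · (5/14)^{13} = 1220703125/14 ≈ 8.7193e+07.


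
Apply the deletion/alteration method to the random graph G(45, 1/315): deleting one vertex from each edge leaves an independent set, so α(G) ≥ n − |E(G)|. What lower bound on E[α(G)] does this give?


E[|E(G)|] = C(45, 2)·p = 990 · (1/315) = 22/7.
E[α(G)] ≥ n − E[|E(G)|] = 45 − 22/7 = 293/7.
Numerically: ≈ 41.85714.
(This is only a lower bound; the true E[α(G)] may be larger.)

E[α(G)] ≥ 293/7 ≈ 41.85714.


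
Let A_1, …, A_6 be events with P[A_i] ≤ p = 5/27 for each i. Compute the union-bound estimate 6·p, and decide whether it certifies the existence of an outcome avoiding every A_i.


Union bound: P[∪_{i=1}^{6} A_i] ≤ Σ_i P[A_i] ≤ 6·p = 6·(5/27) = 10/9.
Numerically: 10/9 ≈ 1.1111.
Is 10/9 < 1? NO.
Since the bound 10/9 is ≥ 1, the union bound is uninformative here; it does NOT by itself certify existence.

6·p = 10/9 ≈ 1.1111; existence NOT certified by the union bound.


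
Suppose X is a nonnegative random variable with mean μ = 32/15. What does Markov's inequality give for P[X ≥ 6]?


μ = E[X] = 32/15, a = 6.
Markov: P[X ≥ 6] ≤ μ/a = (32/15)/6 = 16/45.
Numerically: ≈ 0.35556.
(Since a = 6 > μ = 2.13333, the bound 16/45 is < 1 and informative.)

P[X ≥ 6] ≤ 16/45 ≈ 0.35556.


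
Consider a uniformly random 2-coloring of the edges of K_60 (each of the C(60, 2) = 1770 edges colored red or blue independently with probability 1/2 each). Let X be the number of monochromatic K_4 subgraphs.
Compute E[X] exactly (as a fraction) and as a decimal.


Let X = Σ_S X_S over the C(60, 4) = 487635 subsets S of size 4, where X_S = 1 if the K_4 on S is monochromatic.
For a fixed S, the K_4 on S has C(4, 2) = 6 edges. P[all 6 edges red] = (1/2)^6, and likewise for blue, so P[monochromatic] = 2·(1/2)^6 = 2^{1 − 6} = 1/32.
Summing: E[X] = C(60, 4) · 2^{1 − 6} = 487635 · 1/32 = 487635/32.
Numerically: E[X] ≈ 15238.59375.

E[X] = C(60,4)·2^(1−C(4,2)) = 487635/32 ≈ 15238.59375.


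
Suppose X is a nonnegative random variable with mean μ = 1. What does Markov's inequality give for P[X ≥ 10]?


μ = E[X] = 1, a = 10.
Markov: P[X ≥ 10] ≤ μ/a = (1)/10 = 1/10.
Numerically: ≈ 0.100.
(Since a = 10 > μ = 1.000, the bound 1/10 is < 1 and informative.)

P[X ≥ 10] ≤ 1/10 ≈ 0.100.


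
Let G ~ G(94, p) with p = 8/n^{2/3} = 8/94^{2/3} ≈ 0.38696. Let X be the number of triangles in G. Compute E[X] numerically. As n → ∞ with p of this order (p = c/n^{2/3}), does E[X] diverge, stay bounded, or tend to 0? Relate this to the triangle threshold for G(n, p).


Number of potential triangles: C(94, 3) = 134044.
Each occurs with probability p³ ≈ (0.38696)³ ≈ 5.7944771e-02.
By linearity: E[X] = C(94, 3)·p³ ≈ 134044 · 5.7944771e-02 ≈ 7767.14894.
Since α = 2/3 < 1, p = c/n^{2/3} ≫ 1/n is above the triangle threshold p ~ 1/n. Asymptotically E[X] ~ (c³/6)·n^{3(1−α)} = (8³/6)·n^{1} → ∞; triangles are abundant w.h.p.

E[X] ≈ 7767.14894; in regime p = Θ(1/n^{2/3}) E[X] diverges (above the triangle threshold p ~ 1/n).


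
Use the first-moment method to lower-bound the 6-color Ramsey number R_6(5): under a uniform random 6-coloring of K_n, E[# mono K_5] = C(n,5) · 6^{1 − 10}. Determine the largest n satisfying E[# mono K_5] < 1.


We need C(n, 5) · 6^{1 − 10} < 1, i.e. C(n, 5) < 6^{10 − 1} = 10077696.
Check values of n near the boundary:
  n = 64: C(64, 5) = 7624512; 7624512 < 10077696? YES
  n = 65: C(65, 5) = 8259888; 8259888 < 10077696? YES
  n = 66: C(66, 5) = 8936928; 8936928 < 10077696? YES
  n = 67: C(67, 5) = 9657648; 9657648 < 10077696? YES
  n = 68: C(68, 5) = 10424128; 10424128 < 10077696? NO
  n = 69: C(69, 5) = 11238513; 11238513 < 10077696? NO
  n = 70: C(70, 5) = 12103014; 12103014 < 10077696? NO
The largest n with C(n, 5) < 10077696 is n = 67 (where E[X] = 67067/69984 ≈ 0.9583190). Hence R_6(5) > 67, i.e. R_6(5) ≥ 68.

Largest n = 67; hence R_6(5) > 67.


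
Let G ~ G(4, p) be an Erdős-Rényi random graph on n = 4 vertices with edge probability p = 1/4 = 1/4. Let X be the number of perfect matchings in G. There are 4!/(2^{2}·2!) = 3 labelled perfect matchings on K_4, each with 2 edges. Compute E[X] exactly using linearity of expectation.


K_4 has 4!/(2^{2}·2!) = 3 labelled perfect matchings.
For each such perfect matching H, let X_H = 1 if all 2 edges of H are present in G. Then P[X_H = 1] = p^{2} = (1/4)^{2} = 1/16.
By linearity of expectation: E[X] = Σ_H E[X_H] = 3 · p^{2} = 3 · 1/16 = 3/16.
Numerically: E[X] ≈ 0.1875.

E[X] = 3 · (1/4)^{2} = 3/16 ≈ 0.1875.


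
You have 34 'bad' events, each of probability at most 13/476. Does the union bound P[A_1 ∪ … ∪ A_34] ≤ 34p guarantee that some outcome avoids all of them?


Union bound: P[∪_{i=1}^{34} A_i] ≤ Σ_i P[A_i] ≤ 34·p = 34·(13/476) = 13/14.
Numerically: 13/14 ≈ 0.9285714.
Is 13/14 < 1? YES.
Since P[∪ A_i] ≤ 13/14 < 1, the complement has P[∩ A_i^c] ≥ 1 − 13/14 = 1/14 > 0, so some outcome avoids every A_i.

34·p = 13/14 ≈ 0.9285714; existence CERTIFIED by the union bound.


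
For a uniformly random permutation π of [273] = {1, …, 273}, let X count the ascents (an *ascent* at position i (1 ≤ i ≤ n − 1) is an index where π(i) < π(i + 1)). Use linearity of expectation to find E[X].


Write X = Σ X_I over i = 1, …, 272, with X_I the indicator of one ascent.
There are 272 indicators.
For each fixed i, the pair (π(i), π(i+1)) is a uniformly random ordered pair of distinct values from {1, …, 273}; by symmetry P[π(i) < π(i+1)] = 1/2.
By linearity: E[X] = 272 · (1/2) = (273 − 1) · (1/2) = 136 ≈ 136.000.

E[X] = 136 = 136.000.


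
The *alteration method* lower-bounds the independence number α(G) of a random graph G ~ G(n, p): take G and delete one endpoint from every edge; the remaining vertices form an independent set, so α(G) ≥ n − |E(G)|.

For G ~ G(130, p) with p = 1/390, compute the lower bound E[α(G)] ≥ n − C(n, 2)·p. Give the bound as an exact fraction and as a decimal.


E[|E(G)|] = C(130, 2)·p = 8385 · (1/390) = 43/2.
E[α(G)] ≥ n − E[|E(G)|] = 130 − 43/2 = 217/2.
Numerically: ≈ 108.500000.
(This is only a lower bound; the true E[α(G)] may be larger.)

E[α(G)] ≥ 217/2 ≈ 108.500000.


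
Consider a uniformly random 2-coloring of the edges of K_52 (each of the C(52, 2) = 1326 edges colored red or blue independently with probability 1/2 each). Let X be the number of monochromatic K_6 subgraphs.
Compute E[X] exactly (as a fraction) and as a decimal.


Let X = Σ_S X_S over the C(52, 6) = 20358520 subsets S of size 6, where X_S = 1 if the K_6 on S is monochromatic.
For a fixed S, the K_6 on S has C(6, 2) = 15 edges. P[all 15 edges red] = (1/2)^15, and likewise for blue, so P[monochromatic] = 2·(1/2)^15 = 2^{1 − 15} = 1/16384.
By linearity: E[X] = C(52, 6) · 2^{1 − 15} = 20358520 · 1/16384 = 2544815/2048.
Numerically: E[X] ≈ 1242.585.

E[X] = C(52,6)·2^(1−C(6,2)) = 2544815/2048 ≈ 1242.585.


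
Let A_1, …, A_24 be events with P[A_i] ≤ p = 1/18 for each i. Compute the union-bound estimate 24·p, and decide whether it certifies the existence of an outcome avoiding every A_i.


Union bound: P[∪_{i=1}^{24} A_i] ≤ Σ_i P[A_i] ≤ 24·p = 24·(1/18) = 4/3.
Numerically: 4/3 ≈ 1.33333.
Is 4/3 < 1? NO.
Since the bound 4/3 is ≥ 1, the union bound is uninformative here; it does NOT by itself certify existence.

24·p = 4/3 ≈ 1.33333; existence NOT certified by the union bound.


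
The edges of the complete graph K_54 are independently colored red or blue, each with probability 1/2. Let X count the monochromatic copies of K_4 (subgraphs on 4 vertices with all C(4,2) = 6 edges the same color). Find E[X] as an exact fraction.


Let X = Σ_S X_S over the C(54, 4) = 316251 subsets S of size 4, where X_S = 1 if the K_4 on S is monochromatic.
For a fixed S, the K_4 on S has C(4, 2) = 6 edges. P[all 6 edges red] = (1/2)^6, and likewise for blue, so P[monochromatic] = 2·(1/2)^6 = 2^{1 − 6} = 1/32.
Summing: E[X] = C(54, 4) · 2^{1 − 6} = 316251 · 1/32 = 316251/32.
Numerically: E[X] ≈ 9882.84375.

E[X] = C(54,4)·2^(1−C(4,2)) = 316251/32 ≈ 9882.84375.


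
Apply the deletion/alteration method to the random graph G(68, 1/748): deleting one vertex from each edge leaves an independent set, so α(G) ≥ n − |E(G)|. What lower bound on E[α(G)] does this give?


E[|E(G)|] = C(68, 2)·p = 2278 · (1/748) = 67/22.
E[α(G)] ≥ n − E[|E(G)|] = 68 − 67/22 = 1429/22.
Numerically: ≈ 64.955.
(This is only a lower bound; the true E[α(G)] may be larger.)

E[α(G)] ≥ 1429/22 ≈ 64.955.


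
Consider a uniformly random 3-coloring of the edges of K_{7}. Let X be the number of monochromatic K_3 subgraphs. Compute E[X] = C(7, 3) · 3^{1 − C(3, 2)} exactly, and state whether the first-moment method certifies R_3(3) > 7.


E[X] = C(7, 3) · 3^{1 − 3} = 35 · 3^{−2} = 35/9.
As a reduced fraction: E[X] = 35/9 ≈ 3.889.
Is E[X] < 1? NO.
Since E[X] ≥ 1, the first-moment bound is inconclusive at n = 7; it does NOT by itself certify R_3(3) > 7.

E[X] = 35/9 ≈ 3.889; E[X] ≥ 1; first-moment method inconclusive here.


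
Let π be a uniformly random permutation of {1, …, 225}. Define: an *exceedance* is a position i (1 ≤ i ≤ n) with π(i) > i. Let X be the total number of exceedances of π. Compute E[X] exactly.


Write X = Σ_{i=1}^{225} X_i, where X_i = 1_{π(i) > i}.
For each fixed i, π(i) is uniform over {1, …, 225} (marginal of a uniform permutation), so P[π(i) > i] = (n − i)/n. Summing: Σ_{i=1}^{225} (n − i)/n = (0 + 1 + … + 224)/225 = 225(225 − 1)/(2·225) = (225 − 1)/2.
Hence E[X] = Σ_{i=1}^{225} (225 − i)/225 = 112 ≈ 112.0000.

E[X] = 112 = 112.0000.


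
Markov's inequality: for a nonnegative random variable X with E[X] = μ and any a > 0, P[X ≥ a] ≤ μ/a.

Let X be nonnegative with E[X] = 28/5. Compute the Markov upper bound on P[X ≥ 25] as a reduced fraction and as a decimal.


μ = E[X] = 28/5, a = 25.
Markov: P[X ≥ 25] ≤ μ/a = (28/5)/25 = 28/125.
Numerically: ≈ 0.2240.
(Since a = 25 > μ = 5.6000, the bound 28/125 is < 1 and informative.)

P[X ≥ 25] ≤ 28/125 ≈ 0.2240.


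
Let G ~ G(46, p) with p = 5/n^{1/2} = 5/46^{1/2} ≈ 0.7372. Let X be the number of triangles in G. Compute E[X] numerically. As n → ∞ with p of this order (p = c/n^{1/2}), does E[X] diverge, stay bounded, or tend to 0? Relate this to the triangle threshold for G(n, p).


Number of potential triangles: C(46, 3) = 15180.
Each occurs with probability p³ ≈ (0.7372)³ ≈ 4.006575e-01.
By linearity: E[X] = C(46, 3)·p³ ≈ 15180 · 4.006575e-01 ≈ 6081.9807.
Since α = 1/2 < 1, p = c/n^{1/2} ≫ 1/n is above the triangle threshold p ~ 1/n. Asymptotically E[X] ~ (c³/6)·n^{3(1−α)} = (5³/6)·n^{1.5} → ∞; triangles are abundant w.h.p.

E[X] ≈ 6081.9807; in regime p = Θ(1/n^{1/2}) E[X] diverges (above the triangle threshold p ~ 1/n).


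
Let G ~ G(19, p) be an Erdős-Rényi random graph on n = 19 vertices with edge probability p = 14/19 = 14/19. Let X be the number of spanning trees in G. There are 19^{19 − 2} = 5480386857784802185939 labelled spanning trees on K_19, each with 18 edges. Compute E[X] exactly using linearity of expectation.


K_19 has 19^{19 − 2} = 5480386857784802185939 labelled spanning trees.
For each such spanning tree H, let X_H = 1 if all 18 edges of H are present in G. Then P[X_H = 1] = p^{18} = (14/19)^{18} = 426878854210636742656/104127350297911241532841.
Summing the indicators: E[X] = Σ_H E[X_H] = 5480386857784802185939 · p^{18} = 5480386857784802185939 · 426878854210636742656/104127350297911241532841 = 426878854210636742656/19.
Numerically: E[X] ≈ 2.25e+19.

E[X] = 5480386857784802185939 · (14/19)^{18} = 426878854210636742656/19 ≈ 2.25e+19.


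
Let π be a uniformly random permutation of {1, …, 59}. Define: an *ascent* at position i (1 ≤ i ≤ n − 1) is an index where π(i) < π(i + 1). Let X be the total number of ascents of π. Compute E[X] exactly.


Write X = Σ X_I over i = 1, …, 58, with X_I the indicator of one ascent.
There are 58 indicators.
For each fixed i, the pair (π(i), π(i+1)) is a uniformly random ordered pair of distinct values from {1, …, 59}; by symmetry P[π(i) < π(i+1)] = 1/2.
By linearity: E[X] = 58 · (1/2) = (59 − 1) · (1/2) = 29 ≈ 29.000000.

E[X] = 29 = 29.000000.


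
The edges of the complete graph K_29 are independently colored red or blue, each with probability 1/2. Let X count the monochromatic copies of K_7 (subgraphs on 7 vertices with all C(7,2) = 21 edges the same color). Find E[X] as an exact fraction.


Let X = Σ_S X_S over the C(29, 7) = 1560780 subsets S of size 7, where X_S = 1 if the K_7 on S is monochromatic.
For a fixed S, the K_7 on S has C(7, 2) = 21 edges. P[all 21 edges red] = (1/2)^21, and likewise for blue, so P[monochromatic] = 2·(1/2)^21 = 2^{1 − 21} = 1/1048576.
By linearity: E[X] = C(29, 7) · 2^{1 − 21} = 1560780 · 1/1048576 = 390195/262144.
Numerically: E[X] ≈ 1.4885.

E[X] = C(29,7)·2^(1−C(7,2)) = 390195/262144 ≈ 1.4885.


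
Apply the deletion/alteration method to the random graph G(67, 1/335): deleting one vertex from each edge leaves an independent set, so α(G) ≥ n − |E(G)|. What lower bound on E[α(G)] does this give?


E[|E(G)|] = C(67, 2)·p = 2211 · (1/335) = 33/5.
E[α(G)] ≥ n − E[|E(G)|] = 67 − 33/5 = 302/5.
Numerically: ≈ 60.400000.
(This is only a lower bound; the true E[α(G)] may be larger.)

E[α(G)] ≥ 302/5 ≈ 60.400000.


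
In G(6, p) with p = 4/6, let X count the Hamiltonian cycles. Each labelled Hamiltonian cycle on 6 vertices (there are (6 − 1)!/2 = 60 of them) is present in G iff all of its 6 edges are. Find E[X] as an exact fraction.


K_6 has (6 − 1)!/2 = 60 labelled Hamiltonian cycles.
For each such Hamiltonian cycle H, let X_H = 1 if all 6 edges of H are present in G. Then P[X_H = 1] = p^{6} = (2/3)^{6} = 64/729.
Summing the indicators: E[X] = Σ_H E[X_H] = 60 · p^{6} = 60 · 64/729 = 1280/243.
Numerically: E[X] ≈ 5.26749.

E[X] = 60 · (2/3)^{6} = 1280/243 ≈ 5.26749.


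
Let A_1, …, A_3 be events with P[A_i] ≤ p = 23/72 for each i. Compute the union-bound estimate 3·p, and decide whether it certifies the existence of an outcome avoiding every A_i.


Union bound: P[∪_{i=1}^{3} A_i] ≤ Σ_i P[A_i] ≤ 3·p = 3·(23/72) = 23/24.
Numerically: 23/24 ≈ 0.958.
Is 23/24 < 1? YES.
Since P[∪ A_i] ≤ 23/24 < 1, the complement has P[∩ A_i^c] ≥ 1 − 23/24 = 1/24 > 0, so some outcome avoids every A_i.

3·p = 23/24 ≈ 0.958; existence CERTIFIED by the union bound.


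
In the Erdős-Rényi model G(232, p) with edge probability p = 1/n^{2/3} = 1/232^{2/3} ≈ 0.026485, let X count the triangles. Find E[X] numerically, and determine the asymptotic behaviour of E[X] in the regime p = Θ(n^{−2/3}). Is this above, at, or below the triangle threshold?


Number of potential triangles: C(232, 3) = 2054360.
Each occurs with probability p³ ≈ (0.026485)³ ≈ 1.8579073e-05.
By linearity: E[X] = C(232, 3)·p³ ≈ 2054360 · 1.8579073e-05 ≈ 38.16810.
Since α = 2/3 < 1, p = c/n^{2/3} ≫ 1/n is above the triangle threshold p ~ 1/n. Asymptotically E[X] ~ (c³/6)·n^{3(1−α)} = (1³/6)·n^{1} → ∞; triangles are abundant w.h.p.

E[X] ≈ 38.16810; in regime p = Θ(1/n^{2/3}) E[X] diverges (above the triangle threshold p ~ 1/n).


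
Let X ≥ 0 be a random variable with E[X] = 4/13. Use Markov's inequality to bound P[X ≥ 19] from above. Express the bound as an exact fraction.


μ = E[X] = 4/13, a = 19.
Markov: P[X ≥ 19] ≤ μ/a = (4/13)/19 = 4/247.
Numerically: ≈ 0.016.
(Since a = 19 > μ = 0.308, the bound 4/247 is < 1 and informative.)

P[X ≥ 19] ≤ 4/247 ≈ 0.016.


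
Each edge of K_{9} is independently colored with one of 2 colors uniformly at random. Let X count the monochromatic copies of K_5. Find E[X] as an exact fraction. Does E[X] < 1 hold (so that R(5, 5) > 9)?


E[X] = C(9, 5) · 2^{1 − 10} = 126 · 2^{−9} = 126/512.
As a reduced fraction: E[X] = 63/256 ≈ 0.246.
Is E[X] < 1? YES.
Since E[X] < 1, there exists a 2-coloring of K_{9} with no monochromatic K_5; hence R(5, 5) > 9.

E[X] = 63/256 ≈ 0.246; E[X] < 1, so R(5, 5) > 9.


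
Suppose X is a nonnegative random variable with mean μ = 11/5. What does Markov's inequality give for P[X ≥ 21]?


μ = E[X] = 11/5, a = 21.
Markov: P[X ≥ 21] ≤ μ/a = (11/5)/21 = 11/105.
Numerically: ≈ 0.1048.
(Since a = 21 > μ = 2.2000, the bound 11/105 is < 1 and informative.)

P[X ≥ 21] ≤ 11/105 ≈ 0.1048.


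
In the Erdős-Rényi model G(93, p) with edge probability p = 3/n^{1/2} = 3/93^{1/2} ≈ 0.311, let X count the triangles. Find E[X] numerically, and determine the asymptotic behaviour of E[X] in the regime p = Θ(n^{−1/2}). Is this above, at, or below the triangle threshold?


Number of potential triangles: C(93, 3) = 129766.
Each occurs with probability p³ ≈ (0.311)³ ≈ 3.01050e-02.
By linearity: E[X] = C(93, 3)·p³ ≈ 129766 · 3.01050e-02 ≈ 3906.612.
Since α = 1/2 < 1, p = c/n^{1/2} ≫ 1/n is above the triangle threshold p ~ 1/n. Asymptotically E[X] ~ (c³/6)·n^{3(1−α)} = (3³/6)·n^{1.5} → ∞; triangles are abundant w.h.p.

E[X] ≈ 3906.612; in regime p = Θ(1/n^{1/2}) E[X] diverges (above the triangle threshold p ~ 1/n).


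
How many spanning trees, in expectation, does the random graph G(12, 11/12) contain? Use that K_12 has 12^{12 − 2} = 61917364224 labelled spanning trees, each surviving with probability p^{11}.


K_12 has 12^{12 − 2} = 61917364224 labelled spanning trees.
For each such spanning tree H, let X_H = 1 if all 11 edges of H are present in G. Then P[X_H = 1] = p^{11} = (11/12)^{11} = 285311670611/743008370688.
By linearity of expectation: E[X] = Σ_H E[X_H] = 61917364224 · p^{11} = 61917364224 · 285311670611/743008370688 = 285311670611/12.
Numerically: E[X] ≈ 2.38e+10.

E[X] = 61917364224 · (11/12)^{11} = 285311670611/12 ≈ 2.38e+10.


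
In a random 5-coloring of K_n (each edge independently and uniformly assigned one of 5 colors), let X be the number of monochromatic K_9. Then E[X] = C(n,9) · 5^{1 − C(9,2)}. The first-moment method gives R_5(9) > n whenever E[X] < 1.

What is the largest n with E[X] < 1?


We need C(n, 9) · 5^{1 − 36} < 1, i.e. C(n, 9) < 5^{36 − 1} = 2910383045673370361328125.
Check values of n near the boundary:
  n = 2166: C(2166, 9) = 2844037944203015677277940; 2844037944203015677277940 < 2910383045673370361328125? YES
  n = 2167: C(2167, 9) = 2855899084841489792706810; 2855899084841489792706810 < 2910383045673370361328125? YES
  n = 2168: C(2168, 9) = 2867804175977929537095120; 2867804175977929537095120 < 2910383045673370361328125? YES
  n = 2169: C(2169, 9) = 2879753360044504243499683; 2879753360044504243499683 < 2910383045673370361328125? YES
  n = 2170: C(2170, 9) = 2891746779868845075610510; 2891746779868845075610510 < 2910383045673370361328125? YES
  n = 2171: C(2171, 9) = 2903784578674959601827205; 2903784578674959601827205 < 2910383045673370361328125? YES
  n = 2172: C(2172, 9) = 2915866900084148060642020; 2915866900084148060642020 < 2910383045673370361328125? NO
  n = 2173: C(2173, 9) = 2927993888115921319674265; 2927993888115921319674265 < 2910383045673370361328125? NO
  n = 2174: C(2174, 9) = 2940165687188920530702934; 2940165687188920530702934 < 2910383045673370361328125? NO
The largest n with C(n, 9) < 2910383045673370361328125 is n = 2171 (where E[X] = 580756915734991920365441/582076609134674072265625 ≈ 0.998). Hence R_5(9) > 2171, i.e. R_5(9) ≥ 2172.

Largest n = 2171; hence R_5(9) > 2171.


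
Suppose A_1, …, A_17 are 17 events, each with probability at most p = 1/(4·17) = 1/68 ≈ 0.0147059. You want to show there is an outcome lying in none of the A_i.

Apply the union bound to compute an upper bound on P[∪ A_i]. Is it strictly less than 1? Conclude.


Union bound: P[∪_{i=1}^{17} A_i] ≤ Σ_i P[A_i] ≤ 17·p = 17·(1/68) = 1/4.
Numerically: 1/4 ≈ 0.2500000.
Is 1/4 < 1? YES.
Since P[∪ A_i] ≤ 1/4 < 1, the complement has P[∩ A_i^c] ≥ 1 − 1/4 = 3/4 > 0, so some outcome avoids every A_i.

17·p = 1/4 ≈ 0.2500000; existence CERTIFIED by the union bound.


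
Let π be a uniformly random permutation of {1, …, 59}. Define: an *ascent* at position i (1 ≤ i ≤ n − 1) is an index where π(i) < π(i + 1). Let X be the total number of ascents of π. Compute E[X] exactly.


Write X = Σ X_I over i = 1, …, 58, with X_I the indicator of one ascent.
There are 58 indicators.
For each fixed i, the pair (π(i), π(i+1)) is a uniformly random ordered pair of distinct values from {1, …, 59}; by symmetry P[π(i) < π(i+1)] = 1/2.
By linearity: E[X] = 58 · (1/2) = (59 − 1) · (1/2) = 29 ≈ 29.000.

E[X] = 29 = 29.000.
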